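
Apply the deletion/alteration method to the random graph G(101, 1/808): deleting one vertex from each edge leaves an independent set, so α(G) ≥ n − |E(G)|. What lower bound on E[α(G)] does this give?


E[|E(G)|] = C(101, 2)·p = 5050 · (1/808) = 25/4.
E[α(G)] ≥ n − E[|E(G)|] = 101 − 25/4 = 379/4.
Numerically: ≈ 94.750.
(This is only a lower bound; the true E[α(G)] may be larger.)

E[α(G)] ≥ 379/4 ≈ 94.750.


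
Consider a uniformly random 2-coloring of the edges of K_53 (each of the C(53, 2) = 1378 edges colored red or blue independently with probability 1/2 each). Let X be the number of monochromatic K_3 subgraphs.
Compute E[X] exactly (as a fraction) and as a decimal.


Let X = Σ_S X_S over the C(53, 3) = 23426 subsets S of size 3, where X_S = 1 if the K_3 on S is monochromatic.
For a fixed S, the K_3 on S has C(3, 2) = 3 edges. P[all 3 edges red] = (1/2)^3, and likewise for blue, so P[monochromatic] = 2·(1/2)^3 = 2^{1 − 3} = 1/4.
Summing: E[X] = C(53, 3) · 2^{1 − 3} = 23426 · 1/4 = 11713/2.
Numerically: E[X] ≈ 5856.500000.

E[X] = C(53,3)·2^(1−C(3,2)) = 11713/2 ≈ 5856.500000.


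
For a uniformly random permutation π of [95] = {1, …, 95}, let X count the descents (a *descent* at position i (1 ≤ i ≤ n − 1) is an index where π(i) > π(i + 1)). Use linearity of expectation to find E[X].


Write X = Σ X_I over i = 1, …, 94, with X_I the indicator of one descent.
There are 94 indicators.
For each fixed i, the pair (π(i), π(i+1)) is a uniformly random ordered pair of distinct values from {1, …, 95}; by symmetry P[π(i) > π(i+1)] = 1/2.
By linearity: E[X] = 94 · (1/2) = (95 − 1) · (1/2) = 47 ≈ 47.0000.

E[X] = 47 = 47.0000.


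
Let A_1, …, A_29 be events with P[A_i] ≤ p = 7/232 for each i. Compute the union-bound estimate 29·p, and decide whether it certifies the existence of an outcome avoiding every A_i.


Union bound: P[∪_{i=1}^{29} A_i] ≤ Σ_i P[A_i] ≤ 29·p = 29·(7/232) = 7/8.
Numerically: 7/8 ≈ 0.87500.
Is 7/8 < 1? YES.
Since P[∪ A_i] ≤ 7/8 < 1, the complement has P[∩ A_i^c] ≥ 1 − 7/8 = 1/8 > 0, so some outcome avoids every A_i.

29·p = 7/8 ≈ 0.87500; existence CERTIFIED by the union bound.


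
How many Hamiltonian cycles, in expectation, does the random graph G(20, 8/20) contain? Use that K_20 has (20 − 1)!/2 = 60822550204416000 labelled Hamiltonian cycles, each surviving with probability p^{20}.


K_20 has (20 − 1)!/2 = 60822550204416000 labelled Hamiltonian cycles.
For each such Hamiltonian cycle H, let X_H = 1 if all 20 edges of H are present in G. Then P[X_H = 1] = p^{20} = (2/5)^{20} = 1048576/95367431640625.
By linearity: E[X] = Σ_H E[X_H] = 60822550204416000 · p^{20} = 60822550204416000 · 1048576/95367431640625 = 510216531225165692928/762939453125.
Numerically: E[X] ≈ 6.68751e+08.

E[X] = 60822550204416000 · (2/5)^{20} = 510216531225165692928/762939453125 ≈ 6.68751e+08.


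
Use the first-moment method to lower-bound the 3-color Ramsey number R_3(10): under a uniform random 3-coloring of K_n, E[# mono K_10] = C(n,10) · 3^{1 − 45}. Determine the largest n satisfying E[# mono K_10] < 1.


We need C(n, 10) · 3^{1 − 45} < 1, i.e. C(n, 10) < 3^{45 − 1} = 984770902183611232881.
Check values of n near the boundary:
  n = 572: C(572, 10) = 954640815642161682606; 954640815642161682606 < 984770902183611232881? YES
  n = 573: C(573, 10) = 971597135635805762226; 971597135635805762226 < 984770902183611232881? YES
  n = 574: C(574, 10) = 988824035203816502691; 988824035203816502691 < 984770902183611232881? NO
The largest n with C(n, 10) < 984770902183611232881 is n = 573 (where E[X] = 35985079097622435638/36472996377170786403 ≈ 0.987). Hence R_3(10) > 573, i.e. R_3(10) ≥ 574.

Largest n = 573; hence R_3(10) > 573.


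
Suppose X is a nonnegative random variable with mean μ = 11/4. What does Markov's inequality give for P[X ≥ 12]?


μ = E[X] = 11/4, a = 12.
Markov: P[X ≥ 12] ≤ μ/a = (11/4)/12 = 11/48.
Numerically: ≈ 0.229167.
(Since a = 12 > μ = 2.750000, the bound 11/48 is < 1 and informative.)

P[X ≥ 12] ≤ 11/48 ≈ 0.229167.


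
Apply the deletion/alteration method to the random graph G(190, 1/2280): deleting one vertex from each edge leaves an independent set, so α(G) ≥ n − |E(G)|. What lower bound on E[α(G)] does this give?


E[|E(G)|] = C(190, 2)·p = 17955 · (1/2280) = 63/8.
E[α(G)] ≥ n − E[|E(G)|] = 190 − 63/8 = 1457/8.
Numerically: ≈ 182.12500.
(This is only a lower bound; the true E[α(G)] may be larger.)

E[α(G)] ≥ 1457/8 ≈ 182.12500.


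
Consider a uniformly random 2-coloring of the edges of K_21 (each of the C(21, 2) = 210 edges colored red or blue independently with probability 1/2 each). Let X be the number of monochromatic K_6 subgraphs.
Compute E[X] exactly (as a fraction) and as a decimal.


Let X = Σ_S X_S over the C(21, 6) = 54264 subsets S of size 6, where X_S = 1 if the K_6 on S is monochromatic.
For a fixed S, the K_6 on S has C(6, 2) = 15 edges. P[all 15 edges red] = (1/2)^15, and likewise for blue, so P[monochromatic] = 2·(1/2)^15 = 2^{1 − 15} = 1/16384.
By linearity of expectation: E[X] = C(21, 6) · 2^{1 − 15} = 54264 · 1/16384 = 6783/2048.
Numerically: E[X] ≈ 3.312012.

E[X] = C(21,6)·2^(1−C(6,2)) = 6783/2048 ≈ 3.312012.


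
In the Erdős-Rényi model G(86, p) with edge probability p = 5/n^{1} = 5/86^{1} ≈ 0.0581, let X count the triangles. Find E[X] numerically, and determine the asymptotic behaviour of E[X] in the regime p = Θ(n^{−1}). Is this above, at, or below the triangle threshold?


Number of potential triangles: C(86, 3) = 102340.
Each occurs with probability p³ ≈ (0.0581)³ ≈ 1.96524e-04.
By linearity: E[X] = C(86, 3)·p³ ≈ 102340 · 1.96524e-04 ≈ 20.112.
Here α = 1, so p = 5/n is exactly at the triangle threshold p ~ 1/n. Asymptotically E[X] → c³/6 = 5³/6 = 125/6 ≈ 20.833, a bounded constant. In this regime the triangle count is asymptotically Poisson(c³/6).

E[X] ≈ 20.112; in regime p = Θ(1/n^{1}) E[X] stays bounded (at the triangle threshold p ~ 1/n).


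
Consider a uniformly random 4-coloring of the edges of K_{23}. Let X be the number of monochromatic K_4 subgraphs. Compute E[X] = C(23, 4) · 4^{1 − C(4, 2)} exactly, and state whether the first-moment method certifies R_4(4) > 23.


E[X] = C(23, 4) · 4^{1 − 6} = 8855 · 4^{−5} = 8855/1024.
As a reduced fraction: E[X] = 8855/1024 ≈ 8.647.
Is E[X] < 1? NO.
Since E[X] ≥ 1, the first-moment bound is inconclusive at n = 23; it does NOT by itself certify R_4(4) > 23.

E[X] = 8855/1024 ≈ 8.647; E[X] ≥ 1; first-moment method inconclusive here.


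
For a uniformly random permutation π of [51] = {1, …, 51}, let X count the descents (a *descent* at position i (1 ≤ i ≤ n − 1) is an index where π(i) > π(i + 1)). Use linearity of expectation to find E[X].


Write X = Σ X_I over i = 1, …, 50, with X_I the indicator of one descent.
There are 50 indicators.
For each fixed i, the pair (π(i), π(i+1)) is a uniformly random ordered pair of distinct values from {1, …, 51}; by symmetry P[π(i) > π(i+1)] = 1/2.
By linearity: E[X] = 50 · (1/2) = (51 − 1) · (1/2) = 25 ≈ 25.000.

E[X] = 25 = 25.000.


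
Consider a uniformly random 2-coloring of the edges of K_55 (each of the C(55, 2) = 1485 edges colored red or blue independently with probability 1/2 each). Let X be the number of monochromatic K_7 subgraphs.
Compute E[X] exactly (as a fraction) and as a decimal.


Let X = Σ_S X_S over the C(55, 7) = 202927725 subsets S of size 7, where X_S = 1 if the K_7 on S is monochromatic.
For a fixed S, the K_7 on S has C(7, 2) = 21 edges. P[all 21 edges red] = (1/2)^21, and likewise for blue, so P[monochromatic] = 2·(1/2)^21 = 2^{1 − 21} = 1/1048576.
Summing: E[X] = C(55, 7) · 2^{1 − 21} = 202927725 · 1/1048576 = 202927725/1048576.
Numerically: E[X] ≈ 193.526959.

E[X] = C(55,7)·2^(1−C(7,2)) = 202927725/1048576 ≈ 193.526959.


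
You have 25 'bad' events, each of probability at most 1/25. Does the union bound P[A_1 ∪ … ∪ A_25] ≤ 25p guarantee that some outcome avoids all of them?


Union bound: P[∪_{i=1}^{25} A_i] ≤ Σ_i P[A_i] ≤ 25·p = 25·(1/25) = 1.
Numerically: 1 ≈ 1.0000.
Is 1 < 1? NO.
Since the bound 1 is ≥ 1, the union bound is uninformative here; it does NOT by itself certify existence.

25·p = 1 ≈ 1.0000; existence NOT certified by the union bound.


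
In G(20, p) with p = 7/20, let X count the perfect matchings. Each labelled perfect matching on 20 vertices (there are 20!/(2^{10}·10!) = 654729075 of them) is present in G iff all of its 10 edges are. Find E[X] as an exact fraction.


K_20 has 20!/(2^{10}·10!) = 654729075 labelled perfect matchings.
For each such perfect matching H, let X_H = 1 if all 10 edges of H are present in G. Then P[X_H = 1] = p^{10} = (7/20)^{10} = 282475249/10240000000000.
Summing the indicators: E[X] = Σ_H E[X_H] = 654729075 · p^{10} = 654729075 · 282475249/10240000000000 = 7397790339526587/409600000000.
Numerically: E[X] ≈ 1.81e+04.

E[X] = 654729075 · (7/20)^{10} = 7397790339526587/409600000000 ≈ 1.81e+04.


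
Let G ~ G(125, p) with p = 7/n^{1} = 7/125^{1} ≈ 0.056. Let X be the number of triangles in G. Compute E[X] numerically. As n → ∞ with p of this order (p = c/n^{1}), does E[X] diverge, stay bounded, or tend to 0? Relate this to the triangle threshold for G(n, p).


Number of potential triangles: C(125, 3) = 317750.
Each occurs with probability p³ ≈ (0.056)³ ≈ 1.7561600e-04.
By linearity: E[X] = C(125, 3)·p³ ≈ 317750 · 1.7561600e-04 ≈ 55.80198.
Here α = 1, so p = 7/n is exactly at the triangle threshold p ~ 1/n. Asymptotically E[X] → c³/6 = 7³/6 = 343/6 ≈ 57.16667, a bounded constant. In this regime the triangle count is asymptotically Poisson(c³/6).

E[X] ≈ 55.80198; in regime p = Θ(1/n^{1}) E[X] stays bounded (at the triangle threshold p ~ 1/n).


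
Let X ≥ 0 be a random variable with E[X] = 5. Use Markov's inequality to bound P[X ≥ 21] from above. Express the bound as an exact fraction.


μ = E[X] = 5, a = 21.
Markov: P[X ≥ 21] ≤ μ/a = (5)/21 = 5/21.
Numerically: ≈ 0.238095.
(Since a = 21 > μ = 5.000000, the bound 5/21 is < 1 and informative.)

P[X ≥ 21] ≤ 5/21 ≈ 0.238095.


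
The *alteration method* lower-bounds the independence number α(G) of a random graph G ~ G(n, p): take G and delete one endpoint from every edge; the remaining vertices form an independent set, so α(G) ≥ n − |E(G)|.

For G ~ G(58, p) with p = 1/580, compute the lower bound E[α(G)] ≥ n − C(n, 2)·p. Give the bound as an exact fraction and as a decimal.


E[|E(G)|] = C(58, 2)·p = 1653 · (1/580) = 57/20.
E[α(G)] ≥ n − E[|E(G)|] = 58 − 57/20 = 1103/20.
Numerically: ≈ 55.1500.
(This is only a lower bound; the true E[α(G)] may be larger.)

E[α(G)] ≥ 1103/20 ≈ 55.1500.


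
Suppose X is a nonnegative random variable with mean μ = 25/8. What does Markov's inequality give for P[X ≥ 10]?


μ = E[X] = 25/8, a = 10.
Markov: P[X ≥ 10] ≤ μ/a = (25/8)/10 = 5/16.
Numerically: ≈ 0.3125.
(Since a = 10 > μ = 3.1250, the bound 5/16 is < 1 and informative.)

P[X ≥ 10] ≤ 5/16 ≈ 0.3125.


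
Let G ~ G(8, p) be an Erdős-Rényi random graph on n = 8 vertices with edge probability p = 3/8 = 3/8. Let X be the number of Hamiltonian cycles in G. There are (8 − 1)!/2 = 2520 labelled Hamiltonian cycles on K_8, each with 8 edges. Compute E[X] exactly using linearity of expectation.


K_8 has (8 − 1)!/2 = 2520 labelled Hamiltonian cycles.
For each such Hamiltonian cycle H, let X_H = 1 if all 8 edges of H are present in G. Then P[X_H = 1] = p^{8} = (3/8)^{8} = 6561/16777216.
Summing the indicators: E[X] = Σ_H E[X_H] = 2520 · p^{8} = 2520 · 6561/16777216 = 2066715/2097152.
Numerically: E[X] ≈ 0.98549.

E[X] = 2520 · (3/8)^{8} = 2066715/2097152 ≈ 0.98549.


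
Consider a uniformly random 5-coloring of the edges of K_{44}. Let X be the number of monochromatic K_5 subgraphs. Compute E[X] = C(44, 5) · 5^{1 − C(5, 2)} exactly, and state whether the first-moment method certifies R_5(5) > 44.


E[X] = C(44, 5) · 5^{1 − 10} = 1086008 · 5^{−9} = 1086008/1953125.
As a reduced fraction: E[X] = 1086008/1953125 ≈ 0.5560361.
Is E[X] < 1? YES.
Since E[X] < 1, there exists a 5-coloring of K_{44} with no monochromatic K_5; hence R_5(5) > 44.

E[X] = 1086008/1953125 ≈ 0.5560361; E[X] < 1, so R_5(5) > 44.


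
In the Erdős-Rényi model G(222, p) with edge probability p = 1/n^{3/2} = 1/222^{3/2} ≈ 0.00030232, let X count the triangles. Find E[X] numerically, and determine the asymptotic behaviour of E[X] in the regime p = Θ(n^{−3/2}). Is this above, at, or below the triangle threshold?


Number of potential triangles: C(222, 3) = 1798940.
Each occurs with probability p³ ≈ (0.00030232)³ ≈ 2.7631955e-11.
By linearity: E[X] = C(222, 3)·p³ ≈ 1798940 · 2.7631955e-11 ≈ 0.00005.
Since α = 3/2 > 1, p = c/n^{3/2} = o(1/n) is below the triangle threshold p ~ 1/n. Asymptotically E[X] ~ (c³/6)·n^{3(1−α)} = (1³/6)·n^{-1.5} → 0, so by Markov's inequality G has no triangles w.h.p.

E[X] ≈ 0.00005; in regime p = Θ(1/n^{3/2}) E[X] tends to 0 (below the triangle threshold p ~ 1/n).


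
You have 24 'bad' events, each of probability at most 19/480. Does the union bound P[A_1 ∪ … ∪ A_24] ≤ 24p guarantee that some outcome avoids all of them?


Union bound: P[∪_{i=1}^{24} A_i] ≤ Σ_i P[A_i] ≤ 24·p = 24·(19/480) = 19/20.
Numerically: 19/20 ≈ 0.95000.
Is 19/20 < 1? YES.
Since P[∪ A_i] ≤ 19/20 < 1, the complement has P[∩ A_i^c] ≥ 1 − 19/20 = 1/20 > 0, so some outcome avoids every A_i.

24·p = 19/20 ≈ 0.95000; existence CERTIFIED by the union bound.


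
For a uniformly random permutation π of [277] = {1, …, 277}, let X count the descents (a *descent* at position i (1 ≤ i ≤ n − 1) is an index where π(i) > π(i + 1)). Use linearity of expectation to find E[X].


Write X = Σ X_I over i = 1, …, 276, with X_I the indicator of one descent.
There are 276 indicators.
For each fixed i, the pair (π(i), π(i+1)) is a uniformly random ordered pair of distinct values from {1, …, 277}; by symmetry P[π(i) > π(i+1)] = 1/2.
By linearity: E[X] = 276 · (1/2) = (277 − 1) · (1/2) = 138 ≈ 138.0000.

E[X] = 138 = 138.0000.


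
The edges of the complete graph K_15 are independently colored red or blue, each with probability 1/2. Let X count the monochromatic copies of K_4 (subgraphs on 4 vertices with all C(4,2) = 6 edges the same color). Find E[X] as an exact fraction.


Let X = Σ_S X_S over the C(15, 4) = 1365 subsets S of size 4, where X_S = 1 if the K_4 on S is monochromatic.
For a fixed S, the K_4 on S has C(4, 2) = 6 edges. P[all 6 edges red] = (1/2)^6, and likewise for blue, so P[monochromatic] = 2·(1/2)^6 = 2^{1 − 6} = 1/32.
By linearity: E[X] = C(15, 4) · 2^{1 − 6} = 1365 · 1/32 = 1365/32.
Numerically: E[X] ≈ 42.65625.

E[X] = C(15,4)·2^(1−C(4,2)) = 1365/32 ≈ 42.65625.


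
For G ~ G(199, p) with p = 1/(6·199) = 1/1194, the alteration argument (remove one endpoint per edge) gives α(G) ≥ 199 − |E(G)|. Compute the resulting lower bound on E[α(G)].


E[|E(G)|] = C(199, 2)·p = 19701 · (1/1194) = 33/2.
E[α(G)] ≥ n − E[|E(G)|] = 199 − 33/2 = 365/2.
Numerically: ≈ 182.500.
(This is only a lower bound; the true E[α(G)] may be larger.)

E[α(G)] ≥ 365/2 ≈ 182.500.


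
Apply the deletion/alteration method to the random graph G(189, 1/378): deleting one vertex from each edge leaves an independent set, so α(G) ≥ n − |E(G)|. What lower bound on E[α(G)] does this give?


E[|E(G)|] = C(189, 2)·p = 17766 · (1/378) = 47.
E[α(G)] ≥ n − E[|E(G)|] = 189 − 47 = 142.
Numerically: ≈ 142.000000.
(This is only a lower bound; the true E[α(G)] may be larger.)

E[α(G)] ≥ 142 ≈ 142.000000.


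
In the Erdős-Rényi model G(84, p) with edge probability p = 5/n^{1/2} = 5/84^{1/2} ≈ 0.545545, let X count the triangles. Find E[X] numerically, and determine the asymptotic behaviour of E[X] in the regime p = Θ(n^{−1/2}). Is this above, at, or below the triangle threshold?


Number of potential triangles: C(84, 3) = 95284.
Each occurs with probability p³ ≈ (0.545545)³ ≈ 1.62364502e-01.
By linearity: E[X] = C(84, 3)·p³ ≈ 95284 · 1.62364502e-01 ≈ 15470.739177.
Since α = 1/2 < 1, p = c/n^{1/2} ≫ 1/n is above the triangle threshold p ~ 1/n. Asymptotically E[X] ~ (c³/6)·n^{3(1−α)} = (5³/6)·n^{1.5} → ∞; triangles are abundant w.h.p.

E[X] ≈ 15470.739177; in regime p = Θ(1/n^{1/2}) E[X] diverges (above the triangle threshold p ~ 1/n).


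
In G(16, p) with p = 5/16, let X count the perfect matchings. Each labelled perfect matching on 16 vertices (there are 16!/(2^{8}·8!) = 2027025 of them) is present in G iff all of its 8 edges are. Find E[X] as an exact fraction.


K_16 has 16!/(2^{8}·8!) = 2027025 labelled perfect matchings.
For each such perfect matching H, let X_H = 1 if all 8 edges of H are present in G. Then P[X_H = 1] = p^{8} = (5/16)^{8} = 390625/4294967296.
By linearity: E[X] = Σ_H E[X_H] = 2027025 · p^{8} = 2027025 · 390625/4294967296 = 791806640625/4294967296.
Numerically: E[X] ≈ 184.

E[X] = 2027025 · (5/16)^{8} = 791806640625/4294967296 ≈ 184.


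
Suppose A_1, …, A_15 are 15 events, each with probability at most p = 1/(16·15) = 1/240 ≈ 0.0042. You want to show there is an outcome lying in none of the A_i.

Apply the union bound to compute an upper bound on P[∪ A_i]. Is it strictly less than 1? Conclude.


Union bound: P[∪_{i=1}^{15} A_i] ≤ Σ_i P[A_i] ≤ 15·p = 15·(1/240) = 1/16.
Numerically: 1/16 ≈ 0.0625.
Is 1/16 < 1? YES.
Since P[∪ A_i] ≤ 1/16 < 1, the complement has P[∩ A_i^c] ≥ 1 − 1/16 = 15/16 > 0, so some outcome avoids every A_i.

15·p = 1/16 ≈ 0.0625; existence CERTIFIED by the union bound.


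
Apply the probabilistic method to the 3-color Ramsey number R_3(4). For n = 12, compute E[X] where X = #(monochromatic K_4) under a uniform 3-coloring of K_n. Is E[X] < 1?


E[X] = C(12, 4) · 3^{1 − 6} = 495 · 3^{−5} = 495/243.
As a reduced fraction: E[X] = 55/27 ≈ 2.03704.
Is E[X] < 1? NO.
Since E[X] ≥ 1, the first-moment bound is inconclusive at n = 12; it does NOT by itself certify R_3(4) > 12.

E[X] = 55/27 ≈ 2.03704; E[X] ≥ 1; first-moment method inconclusive here.


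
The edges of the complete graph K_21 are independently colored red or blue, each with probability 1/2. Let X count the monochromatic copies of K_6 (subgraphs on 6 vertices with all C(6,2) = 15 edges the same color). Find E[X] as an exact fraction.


Let X = Σ_S X_S over the C(21, 6) = 54264 subsets S of size 6, where X_S = 1 if the K_6 on S is monochromatic.
For a fixed S, the K_6 on S has C(6, 2) = 15 edges. P[all 15 edges red] = (1/2)^15, and likewise for blue, so P[monochromatic] = 2·(1/2)^15 = 2^{1 − 15} = 1/16384.
By linearity of expectation: E[X] = C(21, 6) · 2^{1 − 15} = 54264 · 1/16384 = 6783/2048.
Numerically: E[X] ≈ 3.31201.

E[X] = C(21,6)·2^(1−C(6,2)) = 6783/2048 ≈ 3.31201.


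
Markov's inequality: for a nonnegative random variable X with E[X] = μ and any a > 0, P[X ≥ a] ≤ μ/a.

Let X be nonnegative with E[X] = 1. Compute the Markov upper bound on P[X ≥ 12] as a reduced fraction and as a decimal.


μ = E[X] = 1, a = 12.
Markov: P[X ≥ 12] ≤ μ/a = (1)/12 = 1/12.
Numerically: ≈ 0.083333.
(Since a = 12 > μ = 1.000000, the bound 1/12 is < 1 and informative.)

P[X ≥ 12] ≤ 1/12 ≈ 0.083333.


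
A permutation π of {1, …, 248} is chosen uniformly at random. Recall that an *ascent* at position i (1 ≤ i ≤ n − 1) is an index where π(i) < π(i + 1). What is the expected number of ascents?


Write X = Σ X_I over i = 1, …, 247, with X_I the indicator of one ascent.
There are 247 indicators.
For each fixed i, the pair (π(i), π(i+1)) is a uniformly random ordered pair of distinct values from {1, …, 248}; by symmetry P[π(i) < π(i+1)] = 1/2.
By linearity: E[X] = 247 · (1/2) = (248 − 1) · (1/2) = 247/2 ≈ 123.500.

E[X] = 247/2 = 123.500.


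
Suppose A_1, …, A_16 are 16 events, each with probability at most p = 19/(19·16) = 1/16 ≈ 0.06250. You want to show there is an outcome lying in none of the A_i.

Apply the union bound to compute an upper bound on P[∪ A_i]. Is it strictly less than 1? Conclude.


Union bound: P[∪_{i=1}^{16} A_i] ≤ Σ_i P[A_i] ≤ 16·p = 16·(1/16) = 1.
Numerically: 1 ≈ 1.00000.
Is 1 < 1? NO.
Since the bound 1 is ≥ 1, the union bound is uninformative here; it does NOT by itself certify existence.

16·p = 1 ≈ 1.00000; existence NOT certified by the union bound.


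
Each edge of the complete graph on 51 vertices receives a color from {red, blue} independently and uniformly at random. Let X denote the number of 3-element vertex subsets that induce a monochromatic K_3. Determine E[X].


Let X = Σ_S X_S over the C(51, 3) = 20825 subsets S of size 3, where X_S = 1 if the K_3 on S is monochromatic.
For a fixed S, the K_3 on S has C(3, 2) = 3 edges. P[all 3 edges red] = (1/2)^3, and likewise for blue, so P[monochromatic] = 2·(1/2)^3 = 2^{1 − 3} = 1/4.
By linearity of expectation: E[X] = C(51, 3) · 2^{1 − 3} = 20825 · 1/4 = 20825/4.
Numerically: E[X] ≈ 5206.250.

E[X] = C(51,3)·2^(1−C(3,2)) = 20825/4 ≈ 5206.250.


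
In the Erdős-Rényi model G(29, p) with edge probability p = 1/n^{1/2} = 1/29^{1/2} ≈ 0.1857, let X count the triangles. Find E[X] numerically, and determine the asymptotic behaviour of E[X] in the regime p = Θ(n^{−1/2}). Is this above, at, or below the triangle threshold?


Number of potential triangles: C(29, 3) = 3654.
Each occurs with probability p³ ≈ (0.1857)³ ≈ 6.4032875e-03.
By linearity: E[X] = C(29, 3)·p³ ≈ 3654 · 6.4032875e-03 ≈ 23.39761.
Since α = 1/2 < 1, p = c/n^{1/2} ≫ 1/n is above the triangle threshold p ~ 1/n. Asymptotically E[X] ~ (c³/6)·n^{3(1−α)} = (1³/6)·n^{1.5} → ∞; triangles are abundant w.h.p.

E[X] ≈ 23.39761; in regime p = Θ(1/n^{1/2}) E[X] diverges (above the triangle threshold p ~ 1/n).


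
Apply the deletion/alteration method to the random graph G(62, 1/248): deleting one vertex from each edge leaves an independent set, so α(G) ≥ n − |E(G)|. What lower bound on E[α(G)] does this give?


E[|E(G)|] = C(62, 2)·p = 1891 · (1/248) = 61/8.
E[α(G)] ≥ n − E[|E(G)|] = 62 − 61/8 = 435/8.
Numerically: ≈ 54.375000.
(This is only a lower bound; the true E[α(G)] may be larger.)

E[α(G)] ≥ 435/8 ≈ 54.375000.


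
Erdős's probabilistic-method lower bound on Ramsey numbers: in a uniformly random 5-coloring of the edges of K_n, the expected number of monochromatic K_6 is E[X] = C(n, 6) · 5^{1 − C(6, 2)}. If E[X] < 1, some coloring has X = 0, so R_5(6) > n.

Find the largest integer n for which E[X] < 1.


We need C(n, 6) · 5^{1 − 15} < 1, i.e. C(n, 6) < 5^{15 − 1} = 6103515625.
Check values of n near the boundary:
  n = 127: C(127, 6) = 5169379425; 5169379425 < 6103515625? YES
  n = 128: C(128, 6) = 5423611200; 5423611200 < 6103515625? YES
  n = 129: C(129, 6) = 5688177600; 5688177600 < 6103515625? YES
  n = 130: C(130, 6) = 5963412000; 5963412000 < 6103515625? YES
  n = 131: C(131, 6) = 6249655776; 6249655776 < 6103515625? NO
  n = 132: C(132, 6) = 6547258432; 6547258432 < 6103515625? NO
The largest n with C(n, 6) < 6103515625 is n = 130 (where E[X] = 47707296/48828125 ≈ 0.9770454). Hence R_5(6) > 130, i.e. R_5(6) ≥ 131.

Largest n = 130; hence R_5(6) > 130.


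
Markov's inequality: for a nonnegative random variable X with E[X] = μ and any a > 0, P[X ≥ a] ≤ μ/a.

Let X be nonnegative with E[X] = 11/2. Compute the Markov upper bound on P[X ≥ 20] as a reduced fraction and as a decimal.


μ = E[X] = 11/2, a = 20.
Markov: P[X ≥ 20] ≤ μ/a = (11/2)/20 = 11/40.
Numerically: ≈ 0.27500.
(Since a = 20 > μ = 5.50000, the bound 11/40 is < 1 and informative.)

P[X ≥ 20] ≤ 11/40 ≈ 0.27500.


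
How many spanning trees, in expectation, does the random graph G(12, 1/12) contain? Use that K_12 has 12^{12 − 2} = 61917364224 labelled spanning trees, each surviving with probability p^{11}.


K_12 has 12^{12 − 2} = 61917364224 labelled spanning trees.
For each such spanning tree H, let X_H = 1 if all 11 edges of H are present in G. Then P[X_H = 1] = p^{11} = (1/12)^{11} = 1/743008370688.
By linearity: E[X] = Σ_H E[X_H] = 61917364224 · p^{11} = 61917364224 · 1/743008370688 = 1/12.
Numerically: E[X] ≈ 0.083333.

E[X] = 61917364224 · (1/12)^{11} = 1/12 ≈ 0.083333.


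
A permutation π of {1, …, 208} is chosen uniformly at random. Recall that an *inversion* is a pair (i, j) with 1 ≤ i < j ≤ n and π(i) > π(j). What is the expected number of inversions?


Write X = Σ X_I over the C(208, 2) = 21528 pairs i < j, with X_I the indicator of one inversion.
There are 21528 indicators.
For each fixed pair i < j, the values π(i) and π(j) are two distinct elements of {1, …, 208} in uniformly random order; by symmetry P[π(i) > π(j)] = 1/2.
By linearity: E[X] = 21528 · (1/2) = C(208, 2) · (1/2) = 21528/2 = 10764 ≈ 10764.00000.

E[X] = 10764 = 10764.00000.


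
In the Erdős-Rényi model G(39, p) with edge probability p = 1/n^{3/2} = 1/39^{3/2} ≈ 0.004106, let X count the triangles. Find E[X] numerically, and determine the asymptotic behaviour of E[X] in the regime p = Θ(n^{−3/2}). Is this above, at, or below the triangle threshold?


Number of potential triangles: C(39, 3) = 9139.
Each occurs with probability p³ ≈ (0.004106)³ ≈ 6.921644e-08.
By linearity: E[X] = C(39, 3)·p³ ≈ 9139 · 6.921644e-08 ≈ 0.0006.
Since α = 3/2 > 1, p = c/n^{3/2} = o(1/n) is below the triangle threshold p ~ 1/n. Asymptotically E[X] ~ (c³/6)·n^{3(1−α)} = (1³/6)·n^{-1.5} → 0, so by Markov's inequality G has no triangles w.h.p.

E[X] ≈ 0.0006; in regime p = Θ(1/n^{3/2}) E[X] tends to 0 (below the triangle threshold p ~ 1/n).


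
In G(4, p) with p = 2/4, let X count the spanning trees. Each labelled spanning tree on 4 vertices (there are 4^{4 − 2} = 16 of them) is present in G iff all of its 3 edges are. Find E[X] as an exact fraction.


K_4 has 4^{4 − 2} = 16 labelled spanning trees.
For each such spanning tree H, let X_H = 1 if all 3 edges of H are present in G. Then P[X_H = 1] = p^{3} = (1/2)^{3} = 1/8.
By linearity: E[X] = Σ_H E[X_H] = 16 · p^{3} = 16 · 1/8 = 2.
Numerically: E[X] ≈ 2.

E[X] = 16 · (1/2)^{3} = 2 ≈ 2.


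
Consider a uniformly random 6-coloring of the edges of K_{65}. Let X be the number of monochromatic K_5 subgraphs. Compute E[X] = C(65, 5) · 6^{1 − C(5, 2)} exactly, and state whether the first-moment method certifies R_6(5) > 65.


E[X] = C(65, 5) · 6^{1 − 10} = 8259888 · 6^{−9} = 8259888/10077696.
As a reduced fraction: E[X] = 172081/209952 ≈ 0.819621.
Is E[X] < 1? YES.
Since E[X] < 1, there exists a 6-coloring of K_{65} with no monochromatic K_5; hence R_6(5) > 65.

E[X] = 172081/209952 ≈ 0.819621; E[X] < 1, so R_6(5) > 65.


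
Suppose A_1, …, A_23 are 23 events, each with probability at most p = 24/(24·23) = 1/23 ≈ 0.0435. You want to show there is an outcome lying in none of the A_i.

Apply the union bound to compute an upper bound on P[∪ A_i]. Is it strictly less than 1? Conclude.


Union bound: P[∪_{i=1}^{23} A_i] ≤ Σ_i P[A_i] ≤ 23·p = 23·(1/23) = 1.
Numerically: 1 ≈ 1.0000.
Is 1 < 1? NO.
Since the bound 1 is ≥ 1, the union bound is uninformative here; it does NOT by itself certify existence.

23·p = 1 ≈ 1.0000; existence NOT certified by the union bound.


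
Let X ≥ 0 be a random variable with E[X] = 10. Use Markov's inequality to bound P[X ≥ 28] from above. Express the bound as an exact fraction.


μ = E[X] = 10, a = 28.
Markov: P[X ≥ 28] ≤ μ/a = (10)/28 = 5/14.
Numerically: ≈ 0.35714.
(Since a = 28 > μ = 10.00000, the bound 5/14 is < 1 and informative.)

P[X ≥ 28] ≤ 5/14 ≈ 0.35714.


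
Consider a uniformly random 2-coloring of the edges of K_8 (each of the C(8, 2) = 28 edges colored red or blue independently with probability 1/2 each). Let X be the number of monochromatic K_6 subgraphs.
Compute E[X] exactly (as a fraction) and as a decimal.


Let X = Σ_S X_S over the C(8, 6) = 28 subsets S of size 6, where X_S = 1 if the K_6 on S is monochromatic.
For a fixed S, the K_6 on S has C(6, 2) = 15 edges. P[all 15 edges red] = (1/2)^15, and likewise for blue, so P[monochromatic] = 2·(1/2)^15 = 2^{1 − 15} = 1/16384.
By linearity of expectation: E[X] = C(8, 6) · 2^{1 − 15} = 28 · 1/16384 = 7/4096.
Numerically: E[X] ≈ 0.00171.

E[X] = C(8,6)·2^(1−C(6,2)) = 7/4096 ≈ 0.00171.


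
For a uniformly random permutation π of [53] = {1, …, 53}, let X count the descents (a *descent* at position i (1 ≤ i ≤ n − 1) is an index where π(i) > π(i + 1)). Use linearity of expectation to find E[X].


Write X = Σ X_I over i = 1, …, 52, with X_I the indicator of one descent.
There are 52 indicators.
For each fixed i, the pair (π(i), π(i+1)) is a uniformly random ordered pair of distinct values from {1, …, 53}; by symmetry P[π(i) > π(i+1)] = 1/2.
By linearity: E[X] = 52 · (1/2) = (53 − 1) · (1/2) = 26 ≈ 26.000.

E[X] = 26 = 26.000.


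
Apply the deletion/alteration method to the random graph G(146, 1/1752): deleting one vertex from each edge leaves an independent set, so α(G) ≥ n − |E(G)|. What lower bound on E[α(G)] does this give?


E[|E(G)|] = C(146, 2)·p = 10585 · (1/1752) = 145/24.
E[α(G)] ≥ n − E[|E(G)|] = 146 − 145/24 = 3359/24.
Numerically: ≈ 139.958.
(This is only a lower bound; the true E[α(G)] may be larger.)

E[α(G)] ≥ 3359/24 ≈ 139.958.


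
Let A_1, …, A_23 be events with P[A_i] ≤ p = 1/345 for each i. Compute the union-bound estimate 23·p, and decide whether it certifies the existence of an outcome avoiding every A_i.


Union bound: P[∪_{i=1}^{23} A_i] ≤ Σ_i P[A_i] ≤ 23·p = 23·(1/345) = 1/15.
Numerically: 1/15 ≈ 0.067.
Is 1/15 < 1? YES.
Since P[∪ A_i] ≤ 1/15 < 1, the complement has P[∩ A_i^c] ≥ 1 − 1/15 = 14/15 > 0, so some outcome avoids every A_i.

23·p = 1/15 ≈ 0.067; existence CERTIFIED by the union bound.


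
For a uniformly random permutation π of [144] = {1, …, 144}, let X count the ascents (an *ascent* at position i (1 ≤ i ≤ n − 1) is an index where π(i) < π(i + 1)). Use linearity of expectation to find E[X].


Write X = Σ X_I over i = 1, …, 143, with X_I the indicator of one ascent.
There are 143 indicators.
For each fixed i, the pair (π(i), π(i+1)) is a uniformly random ordered pair of distinct values from {1, …, 144}; by symmetry P[π(i) < π(i+1)] = 1/2.
By linearity: E[X] = 143 · (1/2) = (144 − 1) · (1/2) = 143/2 ≈ 71.50000.

E[X] = 143/2 = 71.50000.


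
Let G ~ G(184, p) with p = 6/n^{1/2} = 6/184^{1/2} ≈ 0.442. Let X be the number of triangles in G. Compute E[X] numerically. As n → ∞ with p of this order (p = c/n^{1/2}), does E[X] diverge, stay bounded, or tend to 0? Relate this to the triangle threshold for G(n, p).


Number of potential triangles: C(184, 3) = 1021384.
Each occurs with probability p³ ≈ (0.442)³ ≈ 8.65420e-02.
By linearity: E[X] = C(184, 3)·p³ ≈ 1021384 · 8.65420e-02 ≈ 88392.632.
Since α = 1/2 < 1, p = c/n^{1/2} ≫ 1/n is above the triangle threshold p ~ 1/n. Asymptotically E[X] ~ (c³/6)·n^{3(1−α)} = (6³/6)·n^{1.5} → ∞; triangles are abundant w.h.p.

E[X] ≈ 88392.632; in regime p = Θ(1/n^{1/2}) E[X] diverges (above the triangle threshold p ~ 1/n).


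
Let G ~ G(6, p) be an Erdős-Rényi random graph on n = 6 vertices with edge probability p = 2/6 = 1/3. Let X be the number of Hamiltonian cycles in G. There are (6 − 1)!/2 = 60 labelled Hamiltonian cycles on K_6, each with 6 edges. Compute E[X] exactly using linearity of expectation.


K_6 has (6 − 1)!/2 = 60 labelled Hamiltonian cycles.
For each such Hamiltonian cycle H, let X_H = 1 if all 6 edges of H are present in G. Then P[X_H = 1] = p^{6} = (1/3)^{6} = 1/729.
By linearity of expectation: E[X] = Σ_H E[X_H] = 60 · p^{6} = 60 · 1/729 = 20/243.
Numerically: E[X] ≈ 0.0823.

E[X] = 60 · (1/3)^{6} = 20/243 ≈ 0.0823.


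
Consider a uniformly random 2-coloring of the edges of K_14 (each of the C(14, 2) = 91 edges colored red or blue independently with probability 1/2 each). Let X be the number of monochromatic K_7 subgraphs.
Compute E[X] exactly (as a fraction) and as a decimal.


Let X = Σ_S X_S over the C(14, 7) = 3432 subsets S of size 7, where X_S = 1 if the K_7 on S is monochromatic.
For a fixed S, the K_7 on S has C(7, 2) = 21 edges. P[all 21 edges red] = (1/2)^21, and likewise for blue, so P[monochromatic] = 2·(1/2)^21 = 2^{1 − 21} = 1/1048576.
By linearity of expectation: E[X] = C(14, 7) · 2^{1 − 21} = 3432 · 1/1048576 = 429/131072.
Numerically: E[X] ≈ 0.0033.

E[X] = C(14,7)·2^(1−C(7,2)) = 429/131072 ≈ 0.0033.


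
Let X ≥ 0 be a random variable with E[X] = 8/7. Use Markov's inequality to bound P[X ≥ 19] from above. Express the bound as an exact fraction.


μ = E[X] = 8/7, a = 19.
Markov: P[X ≥ 19] ≤ μ/a = (8/7)/19 = 8/133.
Numerically: ≈ 0.06015.
(Since a = 19 > μ = 1.14286, the bound 8/133 is < 1 and informative.)

P[X ≥ 19] ≤ 8/133 ≈ 0.06015.


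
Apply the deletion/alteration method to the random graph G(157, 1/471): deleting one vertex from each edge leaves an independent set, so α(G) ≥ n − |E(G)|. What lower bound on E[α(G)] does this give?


E[|E(G)|] = C(157, 2)·p = 12246 · (1/471) = 26.
E[α(G)] ≥ n − E[|E(G)|] = 157 − 26 = 131.
Numerically: ≈ 131.000000.
(This is only a lower bound; the true E[α(G)] may be larger.)

E[α(G)] ≥ 131 ≈ 131.000000.


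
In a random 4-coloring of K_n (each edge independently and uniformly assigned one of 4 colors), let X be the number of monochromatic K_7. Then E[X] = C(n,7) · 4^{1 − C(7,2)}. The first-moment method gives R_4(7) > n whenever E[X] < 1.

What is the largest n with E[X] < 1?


We need C(n, 7) · 4^{1 − 21} < 1, i.e. C(n, 7) < 4^{21 − 1} = 1099511627776.
Check values of n near the boundary:
  n = 179: C(179, 7) = 1037437234460; 1037437234460 < 1099511627776? YES
  n = 180: C(180, 7) = 1079414463600; 1079414463600 < 1099511627776? YES
  n = 181: C(181, 7) = 1122839183400; 1122839183400 < 1099511627776? NO
  n = 182: C(182, 7) = 1167752750736; 1167752750736 < 1099511627776? NO
The largest n with C(n, 7) < 1099511627776 is n = 180 (where E[X] = 67463403975/68719476736 ≈ 0.981722). Hence R_4(7) > 180, i.e. R_4(7) ≥ 181.

Largest n = 180; hence R_4(7) > 180.


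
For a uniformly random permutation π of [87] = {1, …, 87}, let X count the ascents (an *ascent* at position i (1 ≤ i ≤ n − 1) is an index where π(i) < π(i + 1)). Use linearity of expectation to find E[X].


Write X = Σ X_I over i = 1, …, 86, with X_I the indicator of one ascent.
There are 86 indicators.
For each fixed i, the pair (π(i), π(i+1)) is a uniformly random ordered pair of distinct values from {1, …, 87}; by symmetry P[π(i) < π(i+1)] = 1/2.
By linearity: E[X] = 86 · (1/2) = (87 − 1) · (1/2) = 43 ≈ 43.000000.

E[X] = 43 = 43.000000.


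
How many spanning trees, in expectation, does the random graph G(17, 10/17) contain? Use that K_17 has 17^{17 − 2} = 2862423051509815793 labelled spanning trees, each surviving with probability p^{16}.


K_17 has 17^{17 − 2} = 2862423051509815793 labelled spanning trees.
For each such spanning tree H, let X_H = 1 if all 16 edges of H are present in G. Then P[X_H = 1] = p^{16} = (10/17)^{16} = 10000000000000000/48661191875666868481.
By linearity of expectation: E[X] = Σ_H E[X_H] = 2862423051509815793 · p^{16} = 2862423051509815793 · 10000000000000000/48661191875666868481 = 10000000000000000/17.
Numerically: E[X] ≈ 5.8824e+14.

E[X] = 2862423051509815793 · (10/17)^{16} = 10000000000000000/17 ≈ 5.8824e+14.


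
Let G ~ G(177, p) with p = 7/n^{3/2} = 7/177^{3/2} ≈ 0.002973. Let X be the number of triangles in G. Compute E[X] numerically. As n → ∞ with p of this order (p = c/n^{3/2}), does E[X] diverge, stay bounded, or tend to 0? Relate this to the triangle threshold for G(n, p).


Number of potential triangles: C(177, 3) = 908600.
Each occurs with probability p³ ≈ (0.002973)³ ≈ 2.626724e-08.
By linearity: E[X] = C(177, 3)·p³ ≈ 908600 · 2.626724e-08 ≈ 0.0239.
Since α = 3/2 > 1, p = c/n^{3/2} = o(1/n) is below the triangle threshold p ~ 1/n. Asymptotically E[X] ~ (c³/6)·n^{3(1−α)} = (7³/6)·n^{-1.5} → 0, so by Markov's inequality G has no triangles w.h.p.

E[X] ≈ 0.0239; in regime p = Θ(1/n^{3/2}) E[X] tends to 0 (below the triangle threshold p ~ 1/n).


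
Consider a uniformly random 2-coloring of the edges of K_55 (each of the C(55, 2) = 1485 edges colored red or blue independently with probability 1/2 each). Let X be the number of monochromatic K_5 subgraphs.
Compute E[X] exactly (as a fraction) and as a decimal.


Let X = Σ_S X_S over the C(55, 5) = 3478761 subsets S of size 5, where X_S = 1 if the K_5 on S is monochromatic.
For a fixed S, the K_5 on S has C(5, 2) = 10 edges. P[all 10 edges red] = (1/2)^10, and likewise for blue, so P[monochromatic] = 2·(1/2)^10 = 2^{1 − 10} = 1/512.
By linearity: E[X] = C(55, 5) · 2^{1 − 10} = 3478761 · 1/512 = 3478761/512.
Numerically: E[X] ≈ 6794.4551.

E[X] = C(55,5)·2^(1−C(5,2)) = 3478761/512 ≈ 6794.4551.


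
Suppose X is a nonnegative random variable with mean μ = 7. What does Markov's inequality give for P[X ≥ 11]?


μ = E[X] = 7, a = 11.
Markov: P[X ≥ 11] ≤ μ/a = (7)/11 = 7/11.
Numerically: ≈ 0.636.
(Since a = 11 > μ = 7.000, the bound 7/11 is < 1 and informative.)

P[X ≥ 11] ≤ 7/11 ≈ 0.636.


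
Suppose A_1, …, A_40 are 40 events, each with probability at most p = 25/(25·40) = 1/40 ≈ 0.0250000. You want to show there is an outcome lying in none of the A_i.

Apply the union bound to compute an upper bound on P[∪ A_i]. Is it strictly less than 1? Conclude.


Union bound: P[∪_{i=1}^{40} A_i] ≤ Σ_i P[A_i] ≤ 40·p = 40·(1/40) = 1.
Numerically: 1 ≈ 1.0000000.
Is 1 < 1? NO.
Since the bound 1 is ≥ 1, the union bound is uninformative here; it does NOT by itself certify existence.

40·p = 1 ≈ 1.0000000; existence NOT certified by the union bound.


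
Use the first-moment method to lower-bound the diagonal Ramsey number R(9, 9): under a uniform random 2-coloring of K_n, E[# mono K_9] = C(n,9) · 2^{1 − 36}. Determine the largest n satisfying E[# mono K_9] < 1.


We need C(n, 9) · 2^{1 − 36} < 1, i.e. C(n, 9) < 2^{36 − 1} = 34359738368.
Check values of n near the boundary:
  n = 63: C(63, 9) = 23667689815; 23667689815 < 34359738368? YES
  n = 64: C(64, 9) = 27540584512; 27540584512 < 34359738368? YES
  n = 65: C(65, 9) = 31966749880; 31966749880 < 34359738368? YES
  n = 66: C(66, 9) = 37014131440; 37014131440 < 34359738368? NO
The largest n with C(n, 9) < 34359738368 is n = 65 (where E[X] = 3995843735/4294967296 ≈ 0.930). Hence R(9, 9) > 65, i.e. R(9, 9) ≥ 66.

Largest n = 65; hence R(9, 9) > 65.


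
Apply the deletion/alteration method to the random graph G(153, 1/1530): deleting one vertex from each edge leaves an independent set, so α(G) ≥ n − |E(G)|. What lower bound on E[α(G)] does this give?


E[|E(G)|] = C(153, 2)·p = 11628 · (1/1530) = 38/5.
E[α(G)] ≥ n − E[|E(G)|] = 153 − 38/5 = 727/5.
Numerically: ≈ 145.400000.
(This is only a lower bound; the true E[α(G)] may be larger.)

E[α(G)] ≥ 727/5 ≈ 145.400000.


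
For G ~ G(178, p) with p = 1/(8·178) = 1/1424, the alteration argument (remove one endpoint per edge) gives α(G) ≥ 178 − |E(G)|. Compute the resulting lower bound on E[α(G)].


E[|E(G)|] = C(178, 2)·p = 15753 · (1/1424) = 177/16.
E[α(G)] ≥ n − E[|E(G)|] = 178 − 177/16 = 2671/16.
Numerically: ≈ 166.938.
(This is only a lower bound; the true E[α(G)] may be larger.)

E[α(G)] ≥ 2671/16 ≈ 166.938.


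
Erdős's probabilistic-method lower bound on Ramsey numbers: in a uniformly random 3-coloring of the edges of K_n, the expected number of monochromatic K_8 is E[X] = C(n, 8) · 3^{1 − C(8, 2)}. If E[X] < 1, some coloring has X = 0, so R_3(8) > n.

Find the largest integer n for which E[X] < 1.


We need C(n, 8) · 3^{1 − 28} < 1, i.e. C(n, 8) < 3^{28 − 1} = 7625597484987.
Check values of n near the boundary:
  n = 155: C(155, 8) = 6876747915675; 6876747915675 < 7625597484987? YES
  n = 156: C(156, 8) = 7248464019225; 7248464019225 < 7625597484987? YES
  n = 157: C(157, 8) = 7637643295425; 7637643295425 < 7625597484987? NO
  n = 158: C(158, 8) = 8044984271181; 8044984271181 < 7625597484987? NO
  n = 159: C(159, 8) = 8471208603429; 8471208603429 < 7625597484987? NO
The largest n with C(n, 8) < 7625597484987 is n = 156 (where E[X] = 805384891025/847288609443 ≈ 0.951). Hence R_3(8) > 156, i.e. R_3(8) ≥ 157.

Largest n = 156; hence R_3(8) > 156.
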